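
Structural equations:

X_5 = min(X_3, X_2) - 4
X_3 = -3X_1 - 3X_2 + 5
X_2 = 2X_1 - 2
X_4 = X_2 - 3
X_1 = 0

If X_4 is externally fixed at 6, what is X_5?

-6

Intervening sets X_4 = 6 and removes its equation (X_4 = X_2 - 3).
No directed path runs from X_4 to X_5, so X_5 keeps its natural value.
X_2 = 2X_1 - 2  [with X_1=0]  = -2
X_3 = -3X_1 - 3X_2 + 5  [with X_1=0, X_2=-2]  = 11
X_5 = min(X_3, X_2) - 4  [with X_3=11, X_2=-2]  = -6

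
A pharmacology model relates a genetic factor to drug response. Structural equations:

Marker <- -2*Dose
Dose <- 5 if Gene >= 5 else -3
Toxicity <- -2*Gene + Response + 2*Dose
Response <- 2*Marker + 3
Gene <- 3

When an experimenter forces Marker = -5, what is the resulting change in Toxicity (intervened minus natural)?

-22

do(Marker=-5) replaces the equation Marker <- -2*Dose with the constant Marker = -5.
Dose = 5 if Gene >= 5 else -3  [with Gene=3]  = -3
Response = 2*Marker + 3  [with Marker=-5]  = -7
Toxicity = -2*Gene + Response + 2*Dose  [with Gene=3, Response=-7, Dose=-3]  = -19
Without intervention: Dose = 5 if Gene >= 5 else -3  [with Gene=3]  = -3; Marker = -2*Dose  [with Dose=-3]  = 6; Response = 2*Marker + 3  [with Marker=6]  = 15; Toxicity = -2*Gene + Response + 2*Dose  [with Gene=3, Response=15, Dose=-3]  = 3.
Change = -19 − 3 = -22.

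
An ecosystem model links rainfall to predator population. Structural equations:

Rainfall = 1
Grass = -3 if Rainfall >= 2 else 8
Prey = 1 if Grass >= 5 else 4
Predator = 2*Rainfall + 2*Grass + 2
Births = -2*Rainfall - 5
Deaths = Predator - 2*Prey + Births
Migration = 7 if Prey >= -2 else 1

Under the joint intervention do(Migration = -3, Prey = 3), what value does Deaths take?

7

Setting Migration = -3, Prey = 3 by intervention discards those variables' equations.
Grass = -3 if Rainfall >= 2 else 8  [with Rainfall=1]  = 8
Predator = 2*Rainfall + 2*Grass + 2  [with Rainfall=1, Grass=8]  = 20
Births = -2*Rainfall - 5  [with Rainfall=1]  = -7
Deaths = Predator - 2*Prey + Births  [with Predator=20, Prey=3, Births=-7]  = 7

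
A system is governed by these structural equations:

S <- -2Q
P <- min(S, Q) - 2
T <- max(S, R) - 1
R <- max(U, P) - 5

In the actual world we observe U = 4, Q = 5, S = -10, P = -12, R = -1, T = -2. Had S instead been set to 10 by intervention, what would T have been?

The intervention breaks the incoming arrows to S: S <- -2Q no longer applies, and S = 10.
P = min(S, Q) - 2  [with S=10, Q=5]  = 3
R = max(U, P) - 5  [with U=4, P=3]  = -1
T = max(S, R) - 1  [with S=10, R=-1]  = 9

9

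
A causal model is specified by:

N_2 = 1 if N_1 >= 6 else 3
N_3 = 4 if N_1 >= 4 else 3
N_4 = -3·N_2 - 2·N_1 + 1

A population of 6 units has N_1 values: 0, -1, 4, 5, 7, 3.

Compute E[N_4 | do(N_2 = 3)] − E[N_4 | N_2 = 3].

The intervention sets N_2=3 in all 6 units regardless of N_1. Recomputing N_4 per unit gives -8, -6, -16, -18, -22, -14; average -14.
E[N_4|N_2=3] averages over only the 5 units with N_2=3 (N_1 = 0, -1, 4, 5, 3): N_4 = -8, -6, -16, -18, -14, mean -12.4.
Difference = -14 − (-12.4) = -1.6.

-1.6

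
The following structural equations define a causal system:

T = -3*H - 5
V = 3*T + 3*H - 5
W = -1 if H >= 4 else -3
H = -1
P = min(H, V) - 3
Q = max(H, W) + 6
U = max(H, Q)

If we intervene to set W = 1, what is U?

7

do(W=1) replaces the equation W = -1 if H >= 4 else -3 with the constant W = 1.
Q = max(H, W) + 6  [with H=-1, W=1]  = 7
U = max(H, Q)  [with H=-1, Q=7]  = 7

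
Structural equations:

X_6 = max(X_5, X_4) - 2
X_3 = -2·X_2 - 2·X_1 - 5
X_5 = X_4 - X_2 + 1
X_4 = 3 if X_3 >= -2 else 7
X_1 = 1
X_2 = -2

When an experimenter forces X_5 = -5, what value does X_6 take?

The intervention breaks the incoming arrows to X_5: X_5 = X_4 - X_2 + 1 no longer applies, and X_5 = -5.
X_3 = -2·X_2 - 2·X_1 - 5  [with X_2=-2, X_1=1]  = -3
X_4 = 3 if X_3 >= -2 else 7  [with X_3=-3]  = 7
X_6 = max(X_5, X_4) - 2  [with X_5=-5, X_4=7]  = 5

5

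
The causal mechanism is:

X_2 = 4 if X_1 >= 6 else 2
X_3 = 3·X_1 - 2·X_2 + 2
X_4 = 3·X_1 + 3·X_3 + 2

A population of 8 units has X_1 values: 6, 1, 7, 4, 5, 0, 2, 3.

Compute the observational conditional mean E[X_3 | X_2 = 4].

13.5

Observing X_2=4 restricts to units where X_2's equation naturally yields 4: X_1 ∈ {6, 7}. In that subpopulation X_3 = 12, 15, mean 13.5.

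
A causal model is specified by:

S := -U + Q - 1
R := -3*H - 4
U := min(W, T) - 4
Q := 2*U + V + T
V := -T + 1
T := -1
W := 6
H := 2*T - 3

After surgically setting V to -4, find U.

-5

The intervention breaks the incoming arrows to V: V := -T + 1 no longer applies, and V = -4.
Since U is not a descendant of the intervened variable, it is unaffected.
U = min(W, T) - 4  [with W=6, T=-1]  = -5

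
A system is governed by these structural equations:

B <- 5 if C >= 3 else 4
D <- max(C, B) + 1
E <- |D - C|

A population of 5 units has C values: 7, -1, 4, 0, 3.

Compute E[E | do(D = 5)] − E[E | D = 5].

do(D=5) breaks D's dependence on C. With D=5 fixed, E across the units is 2, 6, 1, 5, 2, mean 3.2.
Observing D=5 restricts to units where D's equation naturally yields 5: C ∈ {-1, 0}. In that subpopulation E = 6, 5, mean 5.5.
Difference = 3.2 − 5.5 = -2.3.

-2.3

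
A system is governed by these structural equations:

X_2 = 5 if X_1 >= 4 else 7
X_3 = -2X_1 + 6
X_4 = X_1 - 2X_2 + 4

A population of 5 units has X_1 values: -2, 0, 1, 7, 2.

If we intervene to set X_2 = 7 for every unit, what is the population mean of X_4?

-8.4

The intervention sets X_2=7 in all 5 units regardless of X_1. Recomputing X_4 per unit gives -12, -10, -9, -3, -8; average -8.4.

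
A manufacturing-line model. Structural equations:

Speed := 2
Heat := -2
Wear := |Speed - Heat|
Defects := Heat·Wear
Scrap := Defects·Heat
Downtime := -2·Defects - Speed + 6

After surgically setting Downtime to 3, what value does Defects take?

do(Downtime=3) replaces the equation Downtime := -2·Defects - Speed + 6 with the constant Downtime = 3.
No directed path runs from Downtime to Defects, so Defects keeps its natural value.
Wear = |Speed - Heat|  [with Speed=2, Heat=-2]  = 4
Defects = Heat·Wear  [with Heat=-2, Wear=4]  = -8

-8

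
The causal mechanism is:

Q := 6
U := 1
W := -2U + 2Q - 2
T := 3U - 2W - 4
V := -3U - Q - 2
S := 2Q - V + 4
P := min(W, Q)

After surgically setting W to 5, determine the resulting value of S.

The intervention breaks the incoming arrows to W: W := -2U + 2Q - 2 no longer applies, and W = 5.
No directed path runs from W to S, so S keeps its natural value.
V = -3U - Q - 2  [with U=1, Q=6]  = -11
S = 2Q - V + 4  [with Q=6, V=-11]  = 27

27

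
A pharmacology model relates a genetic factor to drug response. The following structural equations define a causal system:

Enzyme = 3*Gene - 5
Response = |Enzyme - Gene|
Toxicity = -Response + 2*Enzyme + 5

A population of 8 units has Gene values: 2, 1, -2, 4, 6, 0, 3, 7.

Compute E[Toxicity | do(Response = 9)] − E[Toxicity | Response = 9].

do(Response=9) breaks Response's dependence on Gene. With Response=9 fixed, Toxicity across the units is -2, -8, -26, 10, 22, -14, 4, 28, mean 1.75.
E[Toxicity|Response=9] averages over only the 2 units with Response=9 (Gene = -2, 7): Toxicity = -26, 28, mean 1.
Difference = 1.75 − 1 = 0.75.

0.75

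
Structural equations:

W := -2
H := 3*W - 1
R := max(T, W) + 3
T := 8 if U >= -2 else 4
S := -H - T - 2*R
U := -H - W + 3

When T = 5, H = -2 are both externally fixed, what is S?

The joint intervention fixes T = 5, H = -2, removing each variable's own equation.
R = max(T, W) + 3  [with T=5, W=-2]  = 8
S = -H - T - 2*R  [with H=-2, T=5, R=8]  = -19

-19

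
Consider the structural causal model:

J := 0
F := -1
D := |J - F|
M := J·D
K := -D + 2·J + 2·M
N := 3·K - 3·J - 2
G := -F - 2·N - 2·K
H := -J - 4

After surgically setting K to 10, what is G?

-75

Under do(K=10), the mechanism K := -D + 2·J + 2·M is discarded; K is fixed at 10.
N = 3·K - 3·J - 2  [with K=10, J=0]  = 28
G = -F - 2·N - 2·K  [with F=-1, N=28, K=10]  = -75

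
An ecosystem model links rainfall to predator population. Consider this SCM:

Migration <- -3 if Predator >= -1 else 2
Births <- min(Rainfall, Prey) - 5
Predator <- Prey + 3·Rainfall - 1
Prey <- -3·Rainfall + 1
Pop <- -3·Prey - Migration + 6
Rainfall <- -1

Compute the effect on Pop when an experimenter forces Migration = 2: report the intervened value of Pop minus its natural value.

The intervention breaks the incoming arrows to Migration: Migration <- -3 if Predator >= -1 else 2 no longer applies, and Migration = 2.
Prey = -3·Rainfall + 1  [with Rainfall=-1]  = 4
Pop = -3·Prey - Migration + 6  [with Prey=4, Migration=2]  = -8
Without intervention: Prey = -3·Rainfall + 1  [with Rainfall=-1]  = 4; Predator = Prey + 3·Rainfall - 1  [with Prey=4, Rainfall=-1]  = 0; Migration = -3 if Predator >= -1 else 2  [with Predator=0]  = -3; Pop = -3·Prey - Migration + 6  [with Prey=4, Migration=-3]  = -3.
Change = -8 − (-3) = -5.

-5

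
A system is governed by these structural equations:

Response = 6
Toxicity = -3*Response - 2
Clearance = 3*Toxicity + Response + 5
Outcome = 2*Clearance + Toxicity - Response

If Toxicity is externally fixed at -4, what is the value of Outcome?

Under do(Toxicity=-4), the mechanism Toxicity = -3*Response - 2 is discarded; Toxicity is fixed at -4.
Clearance = 3*Toxicity + Response + 5  [with Toxicity=-4, Response=6]  = -1
Outcome = 2*Clearance + Toxicity - Response  [with Clearance=-1, Toxicity=-4, Response=6]  = -12

-12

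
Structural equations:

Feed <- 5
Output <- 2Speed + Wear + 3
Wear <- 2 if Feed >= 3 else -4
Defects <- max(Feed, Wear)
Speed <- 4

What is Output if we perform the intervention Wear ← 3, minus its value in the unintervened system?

do(Wear=3) replaces the equation Wear <- 2 if Feed >= 3 else -4 with the constant Wear = 3.
Output = 2Speed + Wear + 3  [with Speed=4, Wear=3]  = 14
Without intervention: Wear = 2 if Feed >= 3 else -4  [with Feed=5]  = 2; Output = 2Speed + Wear + 3  [with Speed=4, Wear=2]  = 13.
Change = 14 − 13 = 1.

1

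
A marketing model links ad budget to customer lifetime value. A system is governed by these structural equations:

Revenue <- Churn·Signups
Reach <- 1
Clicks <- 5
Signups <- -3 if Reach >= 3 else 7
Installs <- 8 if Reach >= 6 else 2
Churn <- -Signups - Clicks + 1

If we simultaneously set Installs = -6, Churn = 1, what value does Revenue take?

Setting Installs = -6, Churn = 1 by intervention discards those variables' equations.
Signups = -3 if Reach >= 3 else 7  [with Reach=1]  = 7
Revenue = Churn·Signups  [with Churn=1, Signups=7]  = 7

7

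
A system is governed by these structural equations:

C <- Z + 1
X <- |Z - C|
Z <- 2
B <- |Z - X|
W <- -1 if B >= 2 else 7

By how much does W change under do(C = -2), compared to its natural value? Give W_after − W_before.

do(C=-2) replaces the equation C <- Z + 1 with the constant C = -2.
X = |Z - C|  [with Z=2, C=-2]  = 4
B = |Z - X|  [with Z=2, X=4]  = 2
W = -1 if B >= 2 else 7  [with B=2]  = -1
Without intervention: C = Z + 1  [with Z=2]  = 3; X = |Z - C|  [with Z=2, C=3]  = 1; B = |Z - X|  [with Z=2, X=1]  = 1; W = -1 if B >= 2 else 7  [with B=1]  = 7.
Change = -1 − 7 = -8.

-8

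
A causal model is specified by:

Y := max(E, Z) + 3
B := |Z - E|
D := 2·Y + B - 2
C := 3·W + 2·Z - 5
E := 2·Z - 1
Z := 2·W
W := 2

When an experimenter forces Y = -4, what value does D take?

-7

Intervening sets Y = -4 and removes its equation (Y := max(E, Z) + 3).
Z = 2·W  [with W=2]  = 4
E = 2·Z - 1  [with Z=4]  = 7
B = |Z - E|  [with Z=4, E=7]  = 3
D = 2·Y + B - 2  [with Y=-4, B=3]  = -7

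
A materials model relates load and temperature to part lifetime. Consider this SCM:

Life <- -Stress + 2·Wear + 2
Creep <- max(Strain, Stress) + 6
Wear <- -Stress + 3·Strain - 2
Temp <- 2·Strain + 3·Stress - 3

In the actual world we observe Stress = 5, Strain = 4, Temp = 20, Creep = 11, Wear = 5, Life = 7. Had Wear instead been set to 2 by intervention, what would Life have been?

The intervention breaks the incoming arrows to Wear: Wear <- -Stress + 3·Strain - 2 no longer applies, and Wear = 2.
Life = -Stress + 2·Wear + 2  [with Stress=5, Wear=2]  = 1

1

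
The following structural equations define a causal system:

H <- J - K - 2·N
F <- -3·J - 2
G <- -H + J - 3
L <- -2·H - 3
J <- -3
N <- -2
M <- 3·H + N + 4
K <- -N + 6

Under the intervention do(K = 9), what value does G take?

2

do(K=9) replaces the equation K <- -N + 6 with the constant K = 9.
H = J - K - 2·N  [with J=-3, K=9, N=-2]  = -8
G = -H + J - 3  [with H=-8, J=-3]  = 2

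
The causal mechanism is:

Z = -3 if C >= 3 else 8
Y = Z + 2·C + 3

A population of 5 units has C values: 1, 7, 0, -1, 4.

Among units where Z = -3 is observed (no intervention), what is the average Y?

E[Y|Z=-3] averages over only the 2 units with Z=-3 (C = 7, 4): Y = 14, 8, mean 11.

11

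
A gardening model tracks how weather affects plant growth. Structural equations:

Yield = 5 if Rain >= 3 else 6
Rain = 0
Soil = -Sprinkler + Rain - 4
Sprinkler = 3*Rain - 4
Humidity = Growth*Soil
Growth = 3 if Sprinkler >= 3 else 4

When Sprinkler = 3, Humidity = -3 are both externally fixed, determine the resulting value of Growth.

3

The joint intervention fixes Sprinkler = 3, Humidity = -3, removing each variable's own equation.
Growth = 3 if Sprinkler >= 3 else 4  [with Sprinkler=3]  = 3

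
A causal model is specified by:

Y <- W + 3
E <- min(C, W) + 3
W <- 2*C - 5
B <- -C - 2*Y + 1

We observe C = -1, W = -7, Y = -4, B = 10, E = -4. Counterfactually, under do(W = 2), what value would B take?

-8

Under do(W=2), the mechanism W <- 2*C - 5 is discarded; W is fixed at 2.
Y = W + 3  [with W=2]  = 5
B = -C - 2*Y + 1  [with C=-1, Y=5]  = -8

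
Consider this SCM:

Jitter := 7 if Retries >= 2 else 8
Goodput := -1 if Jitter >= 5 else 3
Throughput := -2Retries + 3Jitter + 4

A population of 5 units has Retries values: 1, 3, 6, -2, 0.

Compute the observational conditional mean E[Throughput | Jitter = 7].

16

Conditioning on Jitter=7 selects the 2 unit(s) with Retries ∈ {3, 6}. Their Throughput values: 19, 13. Mean = 16.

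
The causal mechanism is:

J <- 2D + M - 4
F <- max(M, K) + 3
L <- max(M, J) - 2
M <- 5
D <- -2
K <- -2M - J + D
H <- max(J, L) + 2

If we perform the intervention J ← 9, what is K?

-21

The intervention breaks the incoming arrows to J: J <- 2D + M - 4 no longer applies, and J = 9.
K = -2M - J + D  [with M=5, J=9, D=-2]  = -21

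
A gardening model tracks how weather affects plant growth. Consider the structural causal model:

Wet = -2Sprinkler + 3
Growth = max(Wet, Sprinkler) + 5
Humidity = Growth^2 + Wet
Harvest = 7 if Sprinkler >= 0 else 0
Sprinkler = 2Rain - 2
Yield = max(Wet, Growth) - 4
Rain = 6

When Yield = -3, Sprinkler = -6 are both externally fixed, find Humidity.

The joint intervention fixes Yield = -3, Sprinkler = -6, removing each variable's own equation.
Wet = -2Sprinkler + 3  [with Sprinkler=-6]  = 15
Growth = max(Wet, Sprinkler) + 5  [with Wet=15, Sprinkler=-6]  = 20
Humidity = Growth^2 + Wet  [with Growth=20, Wet=15]  = 415

415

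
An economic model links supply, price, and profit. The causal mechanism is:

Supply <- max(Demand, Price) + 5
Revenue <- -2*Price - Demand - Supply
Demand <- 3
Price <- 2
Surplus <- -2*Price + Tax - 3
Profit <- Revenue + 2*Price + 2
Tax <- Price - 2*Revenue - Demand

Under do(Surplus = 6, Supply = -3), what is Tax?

7

Under do(Surplus = 6, Supply = -3), each intervened variable's structural equation is replaced by its fixed value.
Revenue = -2*Price - Demand - Supply  [with Price=2, Demand=3, Supply=-3]  = -4
Tax = Price - 2*Revenue - Demand  [with Price=2, Revenue=-4, Demand=3]  = 7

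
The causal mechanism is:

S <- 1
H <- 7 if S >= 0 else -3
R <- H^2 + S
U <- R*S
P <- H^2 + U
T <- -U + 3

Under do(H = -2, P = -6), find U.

5

The joint intervention fixes H = -2, P = -6, removing each variable's own equation.
R = H^2 + S  [with H=-2, S=1]  = 5
U = R*S  [with R=5, S=1]  = 5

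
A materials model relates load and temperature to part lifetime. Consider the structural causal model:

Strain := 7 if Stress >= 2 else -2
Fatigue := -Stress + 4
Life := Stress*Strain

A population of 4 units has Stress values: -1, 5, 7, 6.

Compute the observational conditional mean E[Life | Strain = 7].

E[Life|Strain=7] averages over only the 3 units with Strain=7 (Stress = 5, 7, 6): Life = 35, 49, 42, mean 42.

42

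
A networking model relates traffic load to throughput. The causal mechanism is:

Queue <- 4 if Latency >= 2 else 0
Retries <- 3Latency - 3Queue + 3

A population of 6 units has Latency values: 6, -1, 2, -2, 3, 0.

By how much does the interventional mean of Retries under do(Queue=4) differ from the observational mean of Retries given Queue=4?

do(Queue=4) breaks Queue's dependence on Latency. With Queue=4 fixed, Retries across the units is 9, -12, -3, -15, 0, -9, mean -5.
Observing Queue=4 restricts to units where Queue's equation naturally yields 4: Latency ∈ {6, 2, 3}. In that subpopulation Retries = 9, -3, 0, mean 2.
Difference = -5 − 2 = -7.

-7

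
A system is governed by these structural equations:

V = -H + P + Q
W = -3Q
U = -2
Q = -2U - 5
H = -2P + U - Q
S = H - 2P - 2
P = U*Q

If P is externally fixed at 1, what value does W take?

The intervention breaks the incoming arrows to P: P = U*Q no longer applies, and P = 1.
W is not downstream of the intervention, so its value is determined by the original equations.
Q = -2U - 5  [with U=-2]  = -1
W = -3Q  [with Q=-1]  = 3

3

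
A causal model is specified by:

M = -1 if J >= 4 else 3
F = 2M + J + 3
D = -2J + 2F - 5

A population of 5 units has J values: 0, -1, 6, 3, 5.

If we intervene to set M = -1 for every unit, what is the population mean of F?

The intervention sets M=-1 in all 5 units regardless of J. Recomputing F per unit gives 1, 0, 7, 4, 6; average 3.6.

3.6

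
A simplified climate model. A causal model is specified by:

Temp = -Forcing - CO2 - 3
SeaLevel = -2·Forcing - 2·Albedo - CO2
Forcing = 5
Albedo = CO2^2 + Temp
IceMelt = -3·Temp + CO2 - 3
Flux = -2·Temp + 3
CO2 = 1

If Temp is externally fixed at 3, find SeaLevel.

-19

The intervention breaks the incoming arrows to Temp: Temp = -Forcing - CO2 - 3 no longer applies, and Temp = 3.
Albedo = CO2^2 + Temp  [with CO2=1, Temp=3]  = 4
SeaLevel = -2·Forcing - 2·Albedo - CO2  [with Forcing=5, Albedo=4, CO2=1]  = -19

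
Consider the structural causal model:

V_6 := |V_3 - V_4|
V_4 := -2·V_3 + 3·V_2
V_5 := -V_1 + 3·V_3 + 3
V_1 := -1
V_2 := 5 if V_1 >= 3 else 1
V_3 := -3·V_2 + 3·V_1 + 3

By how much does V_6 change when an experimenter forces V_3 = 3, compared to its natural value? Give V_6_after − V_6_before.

-6

The intervention breaks the incoming arrows to V_3: V_3 := -3·V_2 + 3·V_1 + 3 no longer applies, and V_3 = 3.
V_2 = 5 if V_1 >= 3 else 1  [with V_1=-1]  = 1
V_4 = -2·V_3 + 3·V_2  [with V_3=3, V_2=1]  = -3
V_6 = |V_3 - V_4|  [with V_3=3, V_4=-3]  = 6
Without intervention: V_2 = 5 if V_1 >= 3 else 1  [with V_1=-1]  = 1; V_3 = -3·V_2 + 3·V_1 + 3  [with V_2=1, V_1=-1]  = -3; V_4 = -2·V_3 + 3·V_2  [with V_3=-3, V_2=1]  = 9; V_6 = |V_3 - V_4|  [with V_3=-3, V_4=9]  = 12.
Change = 6 − 12 = -6.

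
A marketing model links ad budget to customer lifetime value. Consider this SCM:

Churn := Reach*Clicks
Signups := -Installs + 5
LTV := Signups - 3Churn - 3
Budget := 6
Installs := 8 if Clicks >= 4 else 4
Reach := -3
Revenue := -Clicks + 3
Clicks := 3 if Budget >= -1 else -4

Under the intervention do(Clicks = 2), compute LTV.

The intervention breaks the incoming arrows to Clicks: Clicks := 3 if Budget >= -1 else -4 no longer applies, and Clicks = 2.
Installs = 8 if Clicks >= 4 else 4  [with Clicks=2]  = 4
Signups = -Installs + 5  [with Installs=4]  = 1
Churn = Reach*Clicks  [with Reach=-3, Clicks=2]  = -6
LTV = Signups - 3Churn - 3  [with Signups=1, Churn=-6]  = 16

16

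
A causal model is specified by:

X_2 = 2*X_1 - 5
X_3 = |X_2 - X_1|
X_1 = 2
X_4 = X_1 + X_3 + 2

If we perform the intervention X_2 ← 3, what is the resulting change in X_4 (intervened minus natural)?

-2

Under do(X_2=3), the mechanism X_2 = 2*X_1 - 5 is discarded; X_2 is fixed at 3.
X_3 = |X_2 - X_1|  [with X_2=3, X_1=2]  = 1
X_4 = X_1 + X_3 + 2  [with X_1=2, X_3=1]  = 5
Without intervention: X_2 = 2*X_1 - 5  [with X_1=2]  = -1; X_3 = |X_2 - X_1|  [with X_2=-1, X_1=2]  = 3; X_4 = X_1 + X_3 + 2  [with X_1=2, X_3=3]  = 7.
Change = 5 − 7 = -2.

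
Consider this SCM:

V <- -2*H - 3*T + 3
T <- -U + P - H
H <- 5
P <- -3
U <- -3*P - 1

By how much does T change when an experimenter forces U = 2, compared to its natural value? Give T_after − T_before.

The intervention breaks the incoming arrows to U: U <- -3*P - 1 no longer applies, and U = 2.
T = -U + P - H  [with U=2, P=-3, H=5]  = -10
Without intervention: U = -3*P - 1  [with P=-3]  = 8; T = -U + P - H  [with U=8, P=-3, H=5]  = -16.
Change = -10 − (-16) = 6.

6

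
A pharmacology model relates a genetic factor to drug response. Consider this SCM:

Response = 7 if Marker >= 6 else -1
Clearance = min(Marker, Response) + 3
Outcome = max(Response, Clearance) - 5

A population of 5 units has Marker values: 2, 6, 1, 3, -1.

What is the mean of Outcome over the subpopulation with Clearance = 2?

-3

Observing Clearance=2 restricts to units where Clearance's equation naturally yields 2: Marker ∈ {2, 1, 3, -1}. In that subpopulation Outcome = -3, -3, -3, -3, mean -3.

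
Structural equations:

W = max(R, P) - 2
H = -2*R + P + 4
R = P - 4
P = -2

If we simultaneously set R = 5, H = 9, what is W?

3

Setting R = 5, H = 9 by intervention discards those variables' equations.
W = max(R, P) - 2  [with R=5, P=-2]  = 3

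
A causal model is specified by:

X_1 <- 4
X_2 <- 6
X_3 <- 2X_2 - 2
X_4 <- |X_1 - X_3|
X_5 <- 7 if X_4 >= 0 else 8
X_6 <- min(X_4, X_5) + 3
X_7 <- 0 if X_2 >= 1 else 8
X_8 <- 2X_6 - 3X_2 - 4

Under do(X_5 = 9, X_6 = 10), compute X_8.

-2

Setting X_5 = 9, X_6 = 10 by intervention discards those variables' equations.
X_8 = 2X_6 - 3X_2 - 4  [with X_6=10, X_2=6]  = -2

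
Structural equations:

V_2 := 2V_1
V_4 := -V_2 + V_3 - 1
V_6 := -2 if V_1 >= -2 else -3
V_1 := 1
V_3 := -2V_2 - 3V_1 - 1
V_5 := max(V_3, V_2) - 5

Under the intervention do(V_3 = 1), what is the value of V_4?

-2

The intervention breaks the incoming arrows to V_3: V_3 := -2V_2 - 3V_1 - 1 no longer applies, and V_3 = 1.
V_2 = 2V_1  [with V_1=1]  = 2
V_4 = -V_2 + V_3 - 1  [with V_2=2, V_3=1]  = -2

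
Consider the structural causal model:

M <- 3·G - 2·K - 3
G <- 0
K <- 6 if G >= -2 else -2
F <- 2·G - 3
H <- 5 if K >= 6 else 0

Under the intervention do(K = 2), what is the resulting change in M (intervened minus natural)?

Under do(K=2), the mechanism K <- 6 if G >= -2 else -2 is discarded; K is fixed at 2.
M = 3·G - 2·K - 3  [with G=0, K=2]  = -7
Without intervention: K = 6 if G >= -2 else -2  [with G=0]  = 6; M = 3·G - 2·K - 3  [with G=0, K=6]  = -15.
Change = -7 − (-15) = 8.

8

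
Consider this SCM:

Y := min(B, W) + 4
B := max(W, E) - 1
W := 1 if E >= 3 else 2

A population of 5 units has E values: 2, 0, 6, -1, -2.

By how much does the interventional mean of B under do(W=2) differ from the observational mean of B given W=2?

do(W=2) breaks W's dependence on E. With W=2 fixed, B across the units is 1, 1, 5, 1, 1, mean 1.8.
Conditioning on W=2 selects the 4 unit(s) with E ∈ {2, 0, -1, -2}. Their B values: 1, 1, 1, 1. Mean = 1.
Difference = 1.8 − 1 = 0.8.

0.8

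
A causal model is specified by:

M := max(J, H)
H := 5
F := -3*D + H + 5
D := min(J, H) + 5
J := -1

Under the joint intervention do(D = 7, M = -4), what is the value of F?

The joint intervention fixes D = 7, M = -4, removing each variable's own equation.
F = -3*D + H + 5  [with D=7, H=5]  = -11

-11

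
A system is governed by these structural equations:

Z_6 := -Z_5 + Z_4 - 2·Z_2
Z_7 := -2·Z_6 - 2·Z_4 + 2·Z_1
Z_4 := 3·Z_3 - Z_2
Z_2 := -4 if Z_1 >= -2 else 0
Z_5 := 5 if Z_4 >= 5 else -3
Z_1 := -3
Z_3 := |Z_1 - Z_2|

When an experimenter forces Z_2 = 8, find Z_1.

Under do(Z_2=8), the mechanism Z_2 := -4 if Z_1 >= -2 else 0 is discarded; Z_2 is fixed at 8.
Z_1 is not downstream of the intervention, so its value is determined by the original equations.

-3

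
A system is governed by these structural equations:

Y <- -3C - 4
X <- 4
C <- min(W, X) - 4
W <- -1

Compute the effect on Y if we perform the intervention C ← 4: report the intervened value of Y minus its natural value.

-27

The intervention breaks the incoming arrows to C: C <- min(W, X) - 4 no longer applies, and C = 4.
Y = -3C - 4  [with C=4]  = -16
Without intervention: C = min(W, X) - 4  [with W=-1, X=4]  = -5; Y = -3C - 4  [with C=-5]  = 11.
Change = -16 − 11 = -27.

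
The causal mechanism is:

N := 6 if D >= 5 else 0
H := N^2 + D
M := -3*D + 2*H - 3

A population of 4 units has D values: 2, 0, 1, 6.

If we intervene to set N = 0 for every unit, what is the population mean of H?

2.25

do(N=0) breaks N's dependence on D. With N=0 fixed, H across the units is 2, 0, 1, 6, mean 2.25.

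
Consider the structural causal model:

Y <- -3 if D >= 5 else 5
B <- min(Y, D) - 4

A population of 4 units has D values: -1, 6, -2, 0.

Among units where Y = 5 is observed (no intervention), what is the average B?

E[B|Y=5] averages over only the 3 units with Y=5 (D = -1, -2, 0): B = -5, -6, -4, mean -5.

-5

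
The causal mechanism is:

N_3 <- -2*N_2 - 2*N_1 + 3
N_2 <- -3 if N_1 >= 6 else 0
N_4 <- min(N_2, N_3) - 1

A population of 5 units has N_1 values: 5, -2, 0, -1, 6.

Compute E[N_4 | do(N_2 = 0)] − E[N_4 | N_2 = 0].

-1.45

do(N_2=0) breaks N_2's dependence on N_1. With N_2=0 fixed, N_4 across the units is -8, -1, -1, -1, -10, mean -4.2.
E[N_4|N_2=0] averages over only the 4 units with N_2=0 (N_1 = 5, -2, 0, -1): N_4 = -8, -1, -1, -1, mean -2.75.
Difference = -4.2 − (-2.75) = -1.45.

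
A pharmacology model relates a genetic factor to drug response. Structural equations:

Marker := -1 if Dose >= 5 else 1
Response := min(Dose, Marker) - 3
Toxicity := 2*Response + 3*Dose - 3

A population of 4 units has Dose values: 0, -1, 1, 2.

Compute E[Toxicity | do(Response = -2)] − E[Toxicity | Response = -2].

-3

do(Response=-2) breaks Response's dependence on Dose. With Response=-2 fixed, Toxicity across the units is -7, -10, -4, -1, mean -5.5.
E[Toxicity|Response=-2] averages over only the 2 units with Response=-2 (Dose = 1, 2): Toxicity = -4, -1, mean -2.5.
Difference = -5.5 − (-2.5) = -3.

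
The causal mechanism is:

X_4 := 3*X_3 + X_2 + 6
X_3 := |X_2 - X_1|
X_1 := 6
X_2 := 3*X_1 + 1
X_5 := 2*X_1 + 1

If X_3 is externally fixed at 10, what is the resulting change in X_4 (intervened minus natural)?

-9

The intervention breaks the incoming arrows to X_3: X_3 := |X_2 - X_1| no longer applies, and X_3 = 10.
X_2 = 3*X_1 + 1  [with X_1=6]  = 19
X_4 = 3*X_3 + X_2 + 6  [with X_3=10, X_2=19]  = 55
Without intervention: X_2 = 3*X_1 + 1  [with X_1=6]  = 19; X_3 = |X_2 - X_1|  [with X_2=19, X_1=6]  = 13; X_4 = 3*X_3 + X_2 + 6  [with X_3=13, X_2=19]  = 64.
Change = 55 − 64 = -9.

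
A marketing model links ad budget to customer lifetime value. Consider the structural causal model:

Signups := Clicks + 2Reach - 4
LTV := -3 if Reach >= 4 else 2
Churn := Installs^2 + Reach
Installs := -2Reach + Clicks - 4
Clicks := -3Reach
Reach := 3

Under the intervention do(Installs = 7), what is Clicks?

Under do(Installs=7), the mechanism Installs := -2Reach + Clicks - 4 is discarded; Installs is fixed at 7.
Since Clicks is not a descendant of the intervened variable, it is unaffected.
Clicks = -3Reach  [with Reach=3]  = -9

-9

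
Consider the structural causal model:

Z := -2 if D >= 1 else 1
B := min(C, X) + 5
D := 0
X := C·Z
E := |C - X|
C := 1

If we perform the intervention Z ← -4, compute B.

1

The intervention breaks the incoming arrows to Z: Z := -2 if D >= 1 else 1 no longer applies, and Z = -4.
X = C·Z  [with C=1, Z=-4]  = -4
B = min(C, X) + 5  [with C=1, X=-4]  = 1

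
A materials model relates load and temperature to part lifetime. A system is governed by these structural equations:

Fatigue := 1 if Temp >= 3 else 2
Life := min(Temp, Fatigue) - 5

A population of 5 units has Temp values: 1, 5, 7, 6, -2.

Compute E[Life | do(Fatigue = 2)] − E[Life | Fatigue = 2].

1.5

do(Fatigue=2) breaks Fatigue's dependence on Temp. With Fatigue=2 fixed, Life across the units is -4, -3, -3, -3, -7, mean -4.
Observing Fatigue=2 restricts to units where Fatigue's equation naturally yields 2: Temp ∈ {1, -2}. In that subpopulation Life = -4, -7, mean -5.5.
Difference = -4 − (-5.5) = 1.5.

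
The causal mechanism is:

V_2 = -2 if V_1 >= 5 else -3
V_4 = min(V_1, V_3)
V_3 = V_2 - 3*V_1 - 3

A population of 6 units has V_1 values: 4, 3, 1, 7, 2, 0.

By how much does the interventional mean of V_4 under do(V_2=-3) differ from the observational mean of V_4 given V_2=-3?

The intervention sets V_2=-3 in all 6 units regardless of V_1. Recomputing V_4 per unit gives -18, -15, -9, -27, -12, -6; average -14.5.
Conditioning on V_2=-3 selects the 5 unit(s) with V_1 ∈ {4, 3, 1, 2, 0}. Their V_4 values: -18, -15, -9, -12, -6. Mean = -12.
Difference = -14.5 − (-12) = -2.5.

-2.5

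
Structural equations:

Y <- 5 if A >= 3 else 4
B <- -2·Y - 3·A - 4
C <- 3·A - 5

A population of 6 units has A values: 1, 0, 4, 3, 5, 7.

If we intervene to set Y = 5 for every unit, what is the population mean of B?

Under do(Y=5), Y's equation is replaced by Y=5 for every unit. Per-unit B: -17, -14, -26, -23, -29, -35. Mean = -24.

-24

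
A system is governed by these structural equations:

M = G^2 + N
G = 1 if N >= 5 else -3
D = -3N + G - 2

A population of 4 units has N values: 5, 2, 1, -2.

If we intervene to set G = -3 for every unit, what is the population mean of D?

-9.5

do(G=-3) breaks G's dependence on N. With G=-3 fixed, D across the units is -20, -11, -8, 1, mean -9.5.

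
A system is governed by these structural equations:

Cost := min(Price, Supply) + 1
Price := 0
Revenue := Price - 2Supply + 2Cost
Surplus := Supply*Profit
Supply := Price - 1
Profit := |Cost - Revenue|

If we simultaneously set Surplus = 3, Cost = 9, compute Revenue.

20

Under do(Surplus = 3, Cost = 9), each intervened variable's structural equation is replaced by its fixed value.
Supply = Price - 1  [with Price=0]  = -1
Revenue = Price - 2Supply + 2Cost  [with Price=0, Supply=-1, Cost=9]  = 20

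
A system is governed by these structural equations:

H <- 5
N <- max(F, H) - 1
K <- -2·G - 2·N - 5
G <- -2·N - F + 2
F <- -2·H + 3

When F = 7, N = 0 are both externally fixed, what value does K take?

5

Under do(F = 7, N = 0), each intervened variable's structural equation is replaced by its fixed value.
G = -2·N - F + 2  [with N=0, F=7]  = -5
K = -2·G - 2·N - 5  [with G=-5, N=0]  = 5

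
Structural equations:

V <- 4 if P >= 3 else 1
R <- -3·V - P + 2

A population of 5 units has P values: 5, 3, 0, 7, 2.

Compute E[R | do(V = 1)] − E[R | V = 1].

-2.4

do(V=1) breaks V's dependence on P. With V=1 fixed, R across the units is -6, -4, -1, -8, -3, mean -4.4.
Conditioning on V=1 selects the 2 unit(s) with P ∈ {0, 2}. Their R values: -1, -3. Mean = -2.
Difference = -4.4 − (-2) = -2.4.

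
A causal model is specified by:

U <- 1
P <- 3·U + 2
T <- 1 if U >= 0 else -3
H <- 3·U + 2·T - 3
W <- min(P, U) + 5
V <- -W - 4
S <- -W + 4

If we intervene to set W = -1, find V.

-3

The intervention breaks the incoming arrows to W: W <- min(P, U) + 5 no longer applies, and W = -1.
V = -W - 4  [with W=-1]  = -3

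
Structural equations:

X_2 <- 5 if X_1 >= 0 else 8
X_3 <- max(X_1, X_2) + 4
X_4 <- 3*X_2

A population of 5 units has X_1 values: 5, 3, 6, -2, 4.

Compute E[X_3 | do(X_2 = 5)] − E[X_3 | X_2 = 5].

Under do(X_2=5), X_2's equation is replaced by X_2=5 for every unit. Per-unit X_3: 9, 9, 10, 9, 9. Mean = 9.2.
E[X_3|X_2=5] averages over only the 4 units with X_2=5 (X_1 = 5, 3, 6, 4): X_3 = 9, 9, 10, 9, mean 9.25.
Difference = 9.2 − 9.25 = -0.05.

-0.05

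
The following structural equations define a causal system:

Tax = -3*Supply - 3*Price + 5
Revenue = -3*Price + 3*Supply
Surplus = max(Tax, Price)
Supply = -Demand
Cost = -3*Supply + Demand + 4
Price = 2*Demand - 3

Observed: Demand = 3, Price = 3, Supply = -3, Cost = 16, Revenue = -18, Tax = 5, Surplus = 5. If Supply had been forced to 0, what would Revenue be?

do(Supply=0) replaces the equation Supply = -Demand with the constant Supply = 0.
Price = 2*Demand - 3  [with Demand=3]  = 3
Revenue = -3*Price + 3*Supply  [with Price=3, Supply=0]  = -9

-9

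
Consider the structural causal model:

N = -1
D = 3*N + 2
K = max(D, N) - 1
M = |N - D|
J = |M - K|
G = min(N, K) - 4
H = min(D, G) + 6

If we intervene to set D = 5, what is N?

-1

Under do(D=5), the mechanism D = 3*N + 2 is discarded; D is fixed at 5.
N is not downstream of the intervention, so its value is determined by the original equations.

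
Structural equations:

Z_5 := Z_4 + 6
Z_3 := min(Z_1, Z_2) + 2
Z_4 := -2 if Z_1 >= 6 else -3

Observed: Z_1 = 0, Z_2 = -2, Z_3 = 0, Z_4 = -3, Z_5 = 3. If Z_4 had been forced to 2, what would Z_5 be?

8

Intervening sets Z_4 = 2 and removes its equation (Z_4 := -2 if Z_1 >= 6 else -3).
Z_5 = Z_4 + 6  [with Z_4=2]  = 8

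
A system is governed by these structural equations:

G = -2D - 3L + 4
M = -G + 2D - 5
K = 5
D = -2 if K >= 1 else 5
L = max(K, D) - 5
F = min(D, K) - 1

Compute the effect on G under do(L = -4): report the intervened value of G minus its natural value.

12

The intervention breaks the incoming arrows to L: L = max(K, D) - 5 no longer applies, and L = -4.
D = -2 if K >= 1 else 5  [with K=5]  = -2
G = -2D - 3L + 4  [with D=-2, L=-4]  = 20
Without intervention: D = -2 if K >= 1 else 5  [with K=5]  = -2; L = max(K, D) - 5  [with K=5, D=-2]  = 0; G = -2D - 3L + 4  [with D=-2, L=0]  = 8.
Change = 20 − 8 = 12.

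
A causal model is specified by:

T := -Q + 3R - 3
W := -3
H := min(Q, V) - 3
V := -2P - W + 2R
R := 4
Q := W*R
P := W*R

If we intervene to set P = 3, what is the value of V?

Intervening sets P = 3 and removes its equation (P := W*R).
V = -2P - W + 2R  [with P=3, W=-3, R=4]  = 5

5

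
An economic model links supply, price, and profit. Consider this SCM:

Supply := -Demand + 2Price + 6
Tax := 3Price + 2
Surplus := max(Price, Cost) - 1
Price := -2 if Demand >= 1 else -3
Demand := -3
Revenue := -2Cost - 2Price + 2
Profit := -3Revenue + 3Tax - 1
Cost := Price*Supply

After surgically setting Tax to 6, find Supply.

3

do(Tax=6) replaces the equation Tax := 3Price + 2 with the constant Tax = 6.
Supply is not downstream of the intervention, so its value is determined by the original equations.
Price = -2 if Demand >= 1 else -3  [with Demand=-3]  = -3
Supply = -Demand + 2Price + 6  [with Demand=-3, Price=-3]  = 3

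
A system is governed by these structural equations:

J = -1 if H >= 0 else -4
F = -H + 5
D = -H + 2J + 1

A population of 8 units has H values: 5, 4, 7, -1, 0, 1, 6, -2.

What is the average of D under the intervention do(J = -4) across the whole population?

-9.5

do(J=-4) breaks J's dependence on H. With J=-4 fixed, D across the units is -12, -11, -14, -6, -7, -8, -13, -5, mean -9.5.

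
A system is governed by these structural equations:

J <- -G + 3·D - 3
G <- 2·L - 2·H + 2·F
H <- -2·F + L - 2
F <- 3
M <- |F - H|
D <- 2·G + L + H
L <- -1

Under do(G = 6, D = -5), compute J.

Under do(G = 6, D = -5), each intervened variable's structural equation is replaced by its fixed value.
J = -G + 3·D - 3  [with G=6, D=-5]  = -24

-24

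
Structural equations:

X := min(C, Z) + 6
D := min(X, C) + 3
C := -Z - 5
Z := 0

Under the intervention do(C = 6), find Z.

0

Under do(C=6), the mechanism C := -Z - 5 is discarded; C is fixed at 6.
Z is not downstream of the intervention, so its value is determined by the original equations.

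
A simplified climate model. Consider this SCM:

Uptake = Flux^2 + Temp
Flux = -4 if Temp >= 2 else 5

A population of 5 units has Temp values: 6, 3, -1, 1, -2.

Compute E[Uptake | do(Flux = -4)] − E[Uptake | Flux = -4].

-3.1

Every unit gets Flux=-4 under the intervention. Uptake values become 22, 19, 15, 17, 14; E[Uptake|do(Flux=-4)] = 17.4.
Observing Flux=-4 restricts to units where Flux's equation naturally yields -4: Temp ∈ {6, 3}. In that subpopulation Uptake = 22, 19, mean 20.5.
Difference = 17.4 − 20.5 = -3.1.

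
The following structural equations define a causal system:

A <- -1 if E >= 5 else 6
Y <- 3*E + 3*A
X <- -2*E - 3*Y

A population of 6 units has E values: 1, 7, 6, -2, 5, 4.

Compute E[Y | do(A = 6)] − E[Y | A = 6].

do(A=6) breaks A's dependence on E. With A=6 fixed, Y across the units is 21, 39, 36, 12, 33, 30, mean 28.5.
Conditioning on A=6 selects the 3 unit(s) with E ∈ {1, -2, 4}. Their Y values: 21, 12, 30. Mean = 21.
Difference = 28.5 − 21 = 7.5.

7.5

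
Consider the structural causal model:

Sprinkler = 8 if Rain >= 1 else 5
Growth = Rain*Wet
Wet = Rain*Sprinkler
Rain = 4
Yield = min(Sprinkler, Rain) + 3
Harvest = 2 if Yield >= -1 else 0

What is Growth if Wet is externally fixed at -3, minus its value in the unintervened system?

The intervention breaks the incoming arrows to Wet: Wet = Rain*Sprinkler no longer applies, and Wet = -3.
Growth = Rain*Wet  [with Rain=4, Wet=-3]  = -12
Without intervention: Sprinkler = 8 if Rain >= 1 else 5  [with Rain=4]  = 8; Wet = Rain*Sprinkler  [with Rain=4, Sprinkler=8]  = 32; Growth = Rain*Wet  [with Rain=4, Wet=32]  = 128.
Change = -12 − 128 = -140.

-140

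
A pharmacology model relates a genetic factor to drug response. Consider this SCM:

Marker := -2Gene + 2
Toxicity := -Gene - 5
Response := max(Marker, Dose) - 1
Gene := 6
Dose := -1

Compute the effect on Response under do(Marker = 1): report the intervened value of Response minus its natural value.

2

The intervention breaks the incoming arrows to Marker: Marker := -2Gene + 2 no longer applies, and Marker = 1.
Response = max(Marker, Dose) - 1  [with Marker=1, Dose=-1]  = 0
Without intervention: Marker = -2Gene + 2  [with Gene=6]  = -10; Response = max(Marker, Dose) - 1  [with Marker=-10, Dose=-1]  = -2.
Change = 0 − (-2) = 2.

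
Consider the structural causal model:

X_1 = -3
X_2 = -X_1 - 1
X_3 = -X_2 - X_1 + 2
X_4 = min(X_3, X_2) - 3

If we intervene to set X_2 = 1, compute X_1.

Under do(X_2=1), the mechanism X_2 = -X_1 - 1 is discarded; X_2 is fixed at 1.
X_1 is not downstream of the intervention, so its value is determined by the original equations.

-3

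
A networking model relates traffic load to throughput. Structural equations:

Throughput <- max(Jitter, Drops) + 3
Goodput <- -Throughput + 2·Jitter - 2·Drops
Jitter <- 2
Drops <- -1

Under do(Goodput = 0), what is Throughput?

Under do(Goodput=0), the mechanism Goodput <- -Throughput + 2·Jitter - 2·Drops is discarded; Goodput is fixed at 0.
Since Throughput is not a descendant of the intervened variable, it is unaffected.
Throughput = max(Jitter, Drops) + 3  [with Jitter=2, Drops=-1]  = 5

5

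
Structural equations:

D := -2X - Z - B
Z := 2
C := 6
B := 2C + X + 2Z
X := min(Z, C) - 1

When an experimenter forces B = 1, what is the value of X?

1

Under do(B=1), the mechanism B := 2C + X + 2Z is discarded; B is fixed at 1.
Since X is not a descendant of the intervened variable, it is unaffected.
X = min(Z, C) - 1  [with Z=2, C=6]  = 1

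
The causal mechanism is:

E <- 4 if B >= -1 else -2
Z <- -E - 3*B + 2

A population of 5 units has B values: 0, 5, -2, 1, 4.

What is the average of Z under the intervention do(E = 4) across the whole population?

-6.8

Every unit gets E=4 under the intervention. Z values become -2, -17, 4, -5, -14; E[Z|do(E=4)] = -6.8.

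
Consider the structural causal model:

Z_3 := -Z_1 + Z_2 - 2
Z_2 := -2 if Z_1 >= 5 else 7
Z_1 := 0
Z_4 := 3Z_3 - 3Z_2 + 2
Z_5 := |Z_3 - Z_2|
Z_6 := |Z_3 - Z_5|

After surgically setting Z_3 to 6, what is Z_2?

7

Under do(Z_3=6), the mechanism Z_3 := -Z_1 + Z_2 - 2 is discarded; Z_3 is fixed at 6.
Since Z_2 is not a descendant of the intervened variable, it is unaffected.
Z_2 = -2 if Z_1 >= 5 else 7  [with Z_1=0]  = 7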